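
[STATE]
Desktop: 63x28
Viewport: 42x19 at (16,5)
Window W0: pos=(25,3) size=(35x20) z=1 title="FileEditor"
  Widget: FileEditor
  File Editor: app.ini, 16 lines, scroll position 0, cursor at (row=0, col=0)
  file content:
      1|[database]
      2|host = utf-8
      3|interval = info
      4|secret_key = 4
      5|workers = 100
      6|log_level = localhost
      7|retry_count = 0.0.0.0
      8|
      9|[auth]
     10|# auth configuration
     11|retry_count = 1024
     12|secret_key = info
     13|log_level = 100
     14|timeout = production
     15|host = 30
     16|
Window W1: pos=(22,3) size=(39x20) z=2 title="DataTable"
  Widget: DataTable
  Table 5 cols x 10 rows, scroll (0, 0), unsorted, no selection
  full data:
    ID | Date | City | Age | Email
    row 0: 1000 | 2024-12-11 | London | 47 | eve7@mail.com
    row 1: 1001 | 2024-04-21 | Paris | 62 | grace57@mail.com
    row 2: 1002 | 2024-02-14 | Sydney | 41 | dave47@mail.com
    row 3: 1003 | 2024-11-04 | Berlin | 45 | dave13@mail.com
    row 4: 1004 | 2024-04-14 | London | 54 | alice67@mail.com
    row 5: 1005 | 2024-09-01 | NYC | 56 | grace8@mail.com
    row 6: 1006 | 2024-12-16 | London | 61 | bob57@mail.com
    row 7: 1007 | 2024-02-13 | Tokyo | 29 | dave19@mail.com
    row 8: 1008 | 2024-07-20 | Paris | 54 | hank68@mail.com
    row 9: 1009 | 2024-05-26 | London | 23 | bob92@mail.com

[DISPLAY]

      ┠───────────────────────────────────
      ┃ID  │Date      │City  │Age│Email   
      ┃────┼──────────┼──────┼───┼────────
      ┃1000│2024-12-11│London│47 │eve7@mai
      ┃1001│2024-04-21│Paris │62 │grace57@
      ┃1002│2024-02-14│Sydney│41 │dave47@m
      ┃1003│2024-11-04│Berlin│45 │dave13@m
      ┃1004│2024-04-14│London│54 │alice67@
      ┃1005│2024-09-01│NYC   │56 │grace8@m
      ┃1006│2024-12-16│London│61 │bob57@ma
      ┃1007│2024-02-13│Tokyo │29 │dave19@m
      ┃1008│2024-07-20│Paris │54 │hank68@m
      ┃1009│2024-05-26│London│23 │bob92@ma
      ┃                                   
      ┃                                   
      ┃                                   
      ┃                                   
      ┗━━━━━━━━━━━━━━━━━━━━━━━━━━━━━━━━━━━
                                          


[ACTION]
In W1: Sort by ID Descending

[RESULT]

      ┠───────────────────────────────────
      ┃ID ▼│Date      │City  │Age│Email   
      ┃────┼──────────┼──────┼───┼────────
      ┃1009│2024-05-26│London│23 │bob92@ma
      ┃1008│2024-07-20│Paris │54 │hank68@m
      ┃1007│2024-02-13│Tokyo │29 │dave19@m
      ┃1006│2024-12-16│London│61 │bob57@ma
      ┃1005│2024-09-01│NYC   │56 │grace8@m
      ┃1004│2024-04-14│London│54 │alice67@
      ┃1003│2024-11-04│Berlin│45 │dave13@m
      ┃1002│2024-02-14│Sydney│41 │dave47@m
      ┃1001│2024-04-21│Paris │62 │grace57@
      ┃1000│2024-12-11│London│47 │eve7@mai
      ┃                                   
      ┃                                   
      ┃                                   
      ┃                                   
      ┗━━━━━━━━━━━━━━━━━━━━━━━━━━━━━━━━━━━
                                          


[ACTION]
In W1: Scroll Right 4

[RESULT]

      ┠───────────────────────────────────
      ┃│Date      │City  │Age│Email       
      ┃┼──────────┼──────┼───┼────────────
      ┃│2024-05-26│London│23 │bob92@mail.c
      ┃│2024-07-20│Paris │54 │hank68@mail.
      ┃│2024-02-13│Tokyo │29 │dave19@mail.
      ┃│2024-12-16│London│61 │bob57@mail.c
      ┃│2024-09-01│NYC   │56 │grace8@mail.
      ┃│2024-04-14│London│54 │alice67@mail
      ┃│2024-11-04│Berlin│45 │dave13@mail.
      ┃│2024-02-14│Sydney│41 │dave47@mail.
      ┃│2024-04-21│Paris │62 │grace57@mail
      ┃│2024-12-11│London│47 │eve7@mail.co
      ┃                                   
      ┃                                   
      ┃                                   
      ┃                                   
      ┗━━━━━━━━━━━━━━━━━━━━━━━━━━━━━━━━━━━
                                          


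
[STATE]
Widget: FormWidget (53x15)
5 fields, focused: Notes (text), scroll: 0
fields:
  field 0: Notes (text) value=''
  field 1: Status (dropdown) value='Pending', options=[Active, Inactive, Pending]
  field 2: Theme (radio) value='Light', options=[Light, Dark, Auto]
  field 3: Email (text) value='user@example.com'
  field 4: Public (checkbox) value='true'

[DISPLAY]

> Notes:      [                                     ]
  Status:     [Pending                             ▼]
  Theme:      (●) Light  ( ) Dark  ( ) Auto          
  Email:      [user@example.com                     ]
  Public:     [x]                                    
                                                     
                                                     
                                                     
                                                     
                                                     
                                                     
                                                     
                                                     
                                                     
                                                     


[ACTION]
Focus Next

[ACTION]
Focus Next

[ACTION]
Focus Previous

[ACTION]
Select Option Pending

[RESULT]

  Notes:      [                                     ]
> Status:     [Pending                             ▼]
  Theme:      (●) Light  ( ) Dark  ( ) Auto          
  Email:      [user@example.com                     ]
  Public:     [x]                                    
                                                     
                                                     
                                                     
                                                     
                                                     
                                                     
                                                     
                                                     
                                                     
                                                     


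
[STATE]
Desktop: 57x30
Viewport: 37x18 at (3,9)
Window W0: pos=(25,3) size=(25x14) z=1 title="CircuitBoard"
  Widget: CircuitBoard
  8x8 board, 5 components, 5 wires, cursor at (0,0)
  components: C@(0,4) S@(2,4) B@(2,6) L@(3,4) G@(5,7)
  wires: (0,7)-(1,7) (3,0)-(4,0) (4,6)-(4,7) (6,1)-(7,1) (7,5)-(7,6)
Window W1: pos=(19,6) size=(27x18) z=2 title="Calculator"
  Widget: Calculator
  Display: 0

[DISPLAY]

                ┃                    
                ┃┌───┬───┬───┬───┐   
                ┃│ 7 │ 8 │ 9 │ ÷ │   
                ┃├───┼───┼───┼───┤   
                ┃│ 4 │ 5 │ 6 │ × │   
                ┃├───┼───┼───┼───┤   
                ┃│ 1 │ 2 │ 3 │ - │   
                ┃├───┼───┼───┼───┤   
                ┃│ 0 │ . │ = │ + │   
                ┃├───┼───┼───┼───┤   
                ┃│ C │ MC│ MR│ M+│   
                ┃└───┴───┴───┴───┘   
                ┃                    
                ┃                    
                ┗━━━━━━━━━━━━━━━━━━━━
                                     
                                     
                                     


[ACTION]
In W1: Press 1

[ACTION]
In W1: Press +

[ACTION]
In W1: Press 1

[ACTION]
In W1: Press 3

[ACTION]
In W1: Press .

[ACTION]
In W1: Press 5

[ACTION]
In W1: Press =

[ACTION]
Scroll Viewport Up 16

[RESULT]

                                     
                                     
                                     
                      ┏━━━━━━━━━━━━━━
                      ┃ CircuitBoard 
                      ┠──────────────
                ┏━━━━━━━━━━━━━━━━━━━━
                ┃ Calculator         
                ┠────────────────────
                ┃                    
                ┃┌───┬───┬───┬───┐   
                ┃│ 7 │ 8 │ 9 │ ÷ │   
                ┃├───┼───┼───┼───┤   
                ┃│ 4 │ 5 │ 6 │ × │   
                ┃├───┼───┼───┼───┤   
                ┃│ 1 │ 2 │ 3 │ - │   
                ┃├───┼───┼───┼───┤   
                ┃│ 0 │ . │ = │ + │   


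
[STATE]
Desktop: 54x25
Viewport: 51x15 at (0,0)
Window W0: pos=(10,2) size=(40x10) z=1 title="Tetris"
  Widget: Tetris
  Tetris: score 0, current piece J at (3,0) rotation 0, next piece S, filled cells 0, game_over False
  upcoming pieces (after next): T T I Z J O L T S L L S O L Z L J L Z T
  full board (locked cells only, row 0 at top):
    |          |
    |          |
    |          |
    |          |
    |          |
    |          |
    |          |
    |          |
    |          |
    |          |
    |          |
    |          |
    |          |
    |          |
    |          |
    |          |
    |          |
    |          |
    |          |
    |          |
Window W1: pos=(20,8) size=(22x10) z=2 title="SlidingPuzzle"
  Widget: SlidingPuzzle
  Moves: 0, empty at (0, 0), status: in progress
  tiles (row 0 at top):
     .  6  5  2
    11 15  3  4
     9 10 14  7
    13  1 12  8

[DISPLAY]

                                                   
                                                   
          ┏━━━━━━━━━━━━━━━━━━━━━━━━━━━━━━━━━━━━━━┓ 
          ┃ Tetris                               ┃ 
          ┠──────────────────────────────────────┨ 
          ┃          │Next:                      ┃ 
          ┃          │ ░░                        ┃ 
          ┃          │░░                         ┃ 
          ┃         ┏━━━━━━━━━━━━━━━━━━━━┓       ┃ 
          ┃         ┃ SlidingPuzzle      ┃       ┃ 
          ┃         ┠────────────────────┨       ┃ 
          ┗━━━━━━━━━┃┌────┬────┬────┬────┃━━━━━━━┛ 
                    ┃│    │  6 │  5 │  2 ┃         
                    ┃├────┼────┼────┼────┃         
                    ┃│ 11 │ 15 │  3 │  4 ┃         


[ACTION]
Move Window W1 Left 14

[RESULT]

                                                   
                                                   
          ┏━━━━━━━━━━━━━━━━━━━━━━━━━━━━━━━━━━━━━━┓ 
          ┃ Tetris                               ┃ 
          ┠──────────────────────────────────────┨ 
          ┃          │Next:                      ┃ 
          ┃          │ ░░                        ┃ 
          ┃          │░░                         ┃ 
      ┏━━━━━━━━━━━━━━━━━━━━┓                     ┃ 
      ┃ SlidingPuzzle      ┃                     ┃ 
      ┠────────────────────┨                     ┃ 
      ┃┌────┬────┬────┬────┃━━━━━━━━━━━━━━━━━━━━━┛ 
      ┃│    │  6 │  5 │  2 ┃                       
      ┃├────┼────┼────┼────┃                       
      ┃│ 11 │ 15 │  3 │  4 ┃                       


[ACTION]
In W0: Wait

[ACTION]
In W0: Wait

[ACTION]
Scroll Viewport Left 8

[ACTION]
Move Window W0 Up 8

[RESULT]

          ┏━━━━━━━━━━━━━━━━━━━━━━━━━━━━━━━━━━━━━━┓ 
          ┃ Tetris                               ┃ 
          ┠──────────────────────────────────────┨ 
          ┃          │Next:                      ┃ 
          ┃          │ ░░                        ┃ 
          ┃          │░░                         ┃ 
          ┃          │                           ┃ 
          ┃          │                           ┃ 
      ┏━━━━━━━━━━━━━━━━━━━━┓                     ┃ 
      ┃ SlidingPuzzle      ┃━━━━━━━━━━━━━━━━━━━━━┛ 
      ┠────────────────────┨                       
      ┃┌────┬────┬────┬────┃                       
      ┃│    │  6 │  5 │  2 ┃                       
      ┃├────┼────┼────┼────┃                       
      ┃│ 11 │ 15 │  3 │  4 ┃                       


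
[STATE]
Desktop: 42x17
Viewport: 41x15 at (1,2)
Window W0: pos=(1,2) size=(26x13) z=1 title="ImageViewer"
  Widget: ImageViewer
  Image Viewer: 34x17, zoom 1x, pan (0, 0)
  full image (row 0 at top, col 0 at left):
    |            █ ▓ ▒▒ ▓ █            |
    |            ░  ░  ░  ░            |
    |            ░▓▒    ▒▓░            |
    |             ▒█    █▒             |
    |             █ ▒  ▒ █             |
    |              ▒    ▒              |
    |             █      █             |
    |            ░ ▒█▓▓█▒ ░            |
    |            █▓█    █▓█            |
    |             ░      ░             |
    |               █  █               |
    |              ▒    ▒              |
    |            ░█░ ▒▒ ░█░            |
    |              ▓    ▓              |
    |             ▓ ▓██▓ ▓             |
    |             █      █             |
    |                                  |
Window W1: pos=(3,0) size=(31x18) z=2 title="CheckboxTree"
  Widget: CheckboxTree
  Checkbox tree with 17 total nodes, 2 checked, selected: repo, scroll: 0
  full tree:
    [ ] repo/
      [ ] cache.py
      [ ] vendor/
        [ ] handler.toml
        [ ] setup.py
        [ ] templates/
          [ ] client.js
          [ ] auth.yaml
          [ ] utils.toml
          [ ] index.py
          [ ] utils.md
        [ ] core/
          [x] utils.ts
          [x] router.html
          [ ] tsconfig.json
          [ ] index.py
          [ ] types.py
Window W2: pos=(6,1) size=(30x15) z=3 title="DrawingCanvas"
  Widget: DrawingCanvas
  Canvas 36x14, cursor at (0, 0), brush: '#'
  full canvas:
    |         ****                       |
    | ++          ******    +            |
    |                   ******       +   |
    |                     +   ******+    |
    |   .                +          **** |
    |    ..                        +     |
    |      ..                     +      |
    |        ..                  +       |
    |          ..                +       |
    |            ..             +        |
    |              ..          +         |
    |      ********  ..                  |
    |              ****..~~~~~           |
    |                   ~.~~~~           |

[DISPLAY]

┏━┠──┃ DrawingCanvas              ┃      
┃ ┃>[┠────────────────────────────┨      
┠─┃  ┃+        ****               ┃      
┃ ┃  ┃ ++          ******    +    ┃      
┃ ┃  ┃                   ******   ┃      
┃ ┃  ┃                     +   ***┃      
┃ ┃  ┃   .                +       ┃      
┃ ┃  ┃    ..                      ┃      
┃ ┃  ┃      ..                    ┃      
┃ ┃  ┃        ..                  ┃      
┃ ┃  ┃          ..                ┃      
┃ ┃  ┃            ..             +┃      
┗━┃  ┃              ..          + ┃      
  ┃  ┗━━━━━━━━━━━━━━━━━━━━━━━━━━━━┛      
  ┃       [x] router.html       ┃        


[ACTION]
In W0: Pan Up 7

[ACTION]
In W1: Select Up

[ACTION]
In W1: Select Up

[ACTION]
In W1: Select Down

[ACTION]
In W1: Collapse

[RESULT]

┏━┠──┃ DrawingCanvas              ┃      
┃ ┃ [┠────────────────────────────┨      
┠─┃> ┃+        ****               ┃      
┃ ┃  ┃ ++          ******    +    ┃      
┃ ┃  ┃                   ******   ┃      
┃ ┃  ┃                     +   ***┃      
┃ ┃  ┃   .                +       ┃      
┃ ┃  ┃    ..                      ┃      
┃ ┃  ┃      ..                    ┃      
┃ ┃  ┃        ..                  ┃      
┃ ┃  ┃          ..                ┃      
┃ ┃  ┃            ..             +┃      
┗━┃  ┃              ..          + ┃      
  ┃  ┗━━━━━━━━━━━━━━━━━━━━━━━━━━━━┛      
  ┃       [x] router.html       ┃        


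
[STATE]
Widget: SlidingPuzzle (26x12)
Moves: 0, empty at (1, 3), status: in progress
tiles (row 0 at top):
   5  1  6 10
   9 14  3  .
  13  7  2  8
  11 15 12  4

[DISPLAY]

┌────┬────┬────┬────┐     
│  5 │  1 │  6 │ 10 │     
├────┼────┼────┼────┤     
│  9 │ 14 │  3 │    │     
├────┼────┼────┼────┤     
│ 13 │  7 │  2 │  8 │     
├────┼────┼────┼────┤     
│ 11 │ 15 │ 12 │  4 │     
└────┴────┴────┴────┘     
Moves: 0                  
                          
                          


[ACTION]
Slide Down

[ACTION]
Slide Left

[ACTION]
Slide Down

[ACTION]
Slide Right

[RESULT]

┌────┬────┬────┬────┐     
│  5 │  1 │    │  6 │     
├────┼────┼────┼────┤     
│  9 │ 14 │  3 │ 10 │     
├────┼────┼────┼────┤     
│ 13 │  7 │  2 │  8 │     
├────┼────┼────┼────┤     
│ 11 │ 15 │ 12 │  4 │     
└────┴────┴────┴────┘     
Moves: 2                  
                          
                          


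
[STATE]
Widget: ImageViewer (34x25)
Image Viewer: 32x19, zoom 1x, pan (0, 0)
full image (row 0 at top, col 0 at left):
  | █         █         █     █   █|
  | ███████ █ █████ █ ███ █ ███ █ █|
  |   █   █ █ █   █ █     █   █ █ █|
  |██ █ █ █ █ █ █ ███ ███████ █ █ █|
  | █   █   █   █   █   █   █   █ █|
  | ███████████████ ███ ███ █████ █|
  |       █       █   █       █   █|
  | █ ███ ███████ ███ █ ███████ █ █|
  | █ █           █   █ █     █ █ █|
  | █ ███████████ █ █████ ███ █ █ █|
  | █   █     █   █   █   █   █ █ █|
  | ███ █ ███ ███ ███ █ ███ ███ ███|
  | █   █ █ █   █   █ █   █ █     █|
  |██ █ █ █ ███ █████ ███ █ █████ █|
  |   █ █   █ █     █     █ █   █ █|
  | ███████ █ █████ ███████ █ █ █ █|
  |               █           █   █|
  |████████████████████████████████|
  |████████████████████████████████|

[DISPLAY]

 █         █         █     █   █  
 ███████ █ █████ █ ███ █ ███ █ █  
   █   █ █ █   █ █     █   █ █ █  
██ █ █ █ █ █ █ ███ ███████ █ █ █  
 █   █   █   █   █   █   █   █ █  
 ███████████████ ███ ███ █████ █  
       █       █   █       █   █  
 █ ███ ███████ ███ █ ███████ █ █  
 █ █           █   █ █     █ █ █  
 █ ███████████ █ █████ ███ █ █ █  
 █   █     █   █   █   █   █ █ █  
 ███ █ ███ ███ ███ █ ███ ███ ███  
 █   █ █ █   █   █ █   █ █     █  
██ █ █ █ ███ █████ ███ █ █████ █  
   █ █   █ █     █     █ █   █ █  
 ███████ █ █████ ███████ █ █ █ █  
               █           █   █  
████████████████████████████████  
████████████████████████████████  
                                  
                                  
                                  
                                  
                                  
                                  


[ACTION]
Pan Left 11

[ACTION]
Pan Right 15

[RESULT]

      █     █   █                 
█ █ ███ █ ███ █ █                 
█ █     █   █ █ █                 
███ ███████ █ █ █                 
  █   █   █   █ █                 
█ ███ ███ █████ █                 
█   █       █   █                 
███ █ ███████ █ █                 
█   █ █     █ █ █                 
█ █████ ███ █ █ █                 
█   █   █   █ █ █                 
███ █ ███ ███ ███                 
  █ █   █ █     █                 
███ ███ █ █████ █                 
  █     █ █   █ █                 
█ ███████ █ █ █ █                 
█           █   █                 
█████████████████                 
█████████████████                 
                                  
                                  
                                  
                                  
                                  
                                  


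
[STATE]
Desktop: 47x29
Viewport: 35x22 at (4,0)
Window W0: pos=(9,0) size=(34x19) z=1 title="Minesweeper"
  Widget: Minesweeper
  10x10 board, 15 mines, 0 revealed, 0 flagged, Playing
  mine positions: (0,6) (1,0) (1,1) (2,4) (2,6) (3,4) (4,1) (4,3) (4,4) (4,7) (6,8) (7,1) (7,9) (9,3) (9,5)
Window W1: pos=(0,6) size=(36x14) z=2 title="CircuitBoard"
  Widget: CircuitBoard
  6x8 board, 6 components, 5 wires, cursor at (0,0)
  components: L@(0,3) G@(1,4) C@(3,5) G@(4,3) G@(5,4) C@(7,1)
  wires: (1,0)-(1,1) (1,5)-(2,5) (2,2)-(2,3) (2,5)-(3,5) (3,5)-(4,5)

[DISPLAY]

     ┏━━━━━━━━━━━━━━━━━━━━━━━━━━━━━
     ┃ Minesweeper                 
     ┠─────────────────────────────
     ┃■■■■■■■■■■                   
     ┃■■■■■■■■■■                   
     ┃■■■■■■■■■■                   
━━━━━━━━━━━━━━━━━━━━━━━━━━━━━━━┓   
rcuitBoard                     ┃   
───────────────────────────────┨   
0 1 2 3 4 5                    ┃   
[.]          L                 ┃   
                               ┃   
 · ─ ·           G   ·         ┃   
                     │         ┃   
         · ─ ·       ·         ┃   
                     │         ┃   
                     C         ┃   
                     │         ┃   
             G       ·         ┃━━━
━━━━━━━━━━━━━━━━━━━━━━━━━━━━━━━┛   
                                   
                                   


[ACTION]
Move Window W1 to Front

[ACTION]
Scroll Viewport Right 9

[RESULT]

━━━━━━━━━━━━━━━━━━━━━━━━━━━━━━┓    
inesweeper                    ┃    
──────────────────────────────┨    
■■■■■■■■                      ┃    
■■■■■■■■                      ┃    
■■■■■■■■                      ┃    
━━━━━━━━━━━━━━━━━━━━━━━┓      ┃    
rd                     ┃      ┃    
───────────────────────┨      ┃    
4 5                    ┃      ┃    
     L                 ┃      ┃    
                       ┃      ┃    
         G   ·         ┃      ┃    
             │         ┃      ┃    
 · ─ ·       ·         ┃      ┃    
             │         ┃      ┃    
             C         ┃      ┃    
             │         ┃      ┃    
     G       ·         ┃━━━━━━┛    
━━━━━━━━━━━━━━━━━━━━━━━┛           
                                   
                                   


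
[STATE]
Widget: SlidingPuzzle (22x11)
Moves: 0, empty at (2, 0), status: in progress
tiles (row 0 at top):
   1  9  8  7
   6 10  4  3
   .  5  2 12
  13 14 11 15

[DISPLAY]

┌────┬────┬────┬────┐ 
│  1 │  9 │  8 │  7 │ 
├────┼────┼────┼────┤ 
│  6 │ 10 │  4 │  3 │ 
├────┼────┼────┼────┤ 
│    │  5 │  2 │ 12 │ 
├────┼────┼────┼────┤ 
│ 13 │ 14 │ 11 │ 15 │ 
└────┴────┴────┴────┘ 
Moves: 0              
                      


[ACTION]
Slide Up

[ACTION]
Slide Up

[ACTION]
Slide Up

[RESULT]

┌────┬────┬────┬────┐ 
│  1 │  9 │  8 │  7 │ 
├────┼────┼────┼────┤ 
│  6 │ 10 │  4 │  3 │ 
├────┼────┼────┼────┤ 
│ 13 │  5 │  2 │ 12 │ 
├────┼────┼────┼────┤ 
│    │ 14 │ 11 │ 15 │ 
└────┴────┴────┴────┘ 
Moves: 1              
                      


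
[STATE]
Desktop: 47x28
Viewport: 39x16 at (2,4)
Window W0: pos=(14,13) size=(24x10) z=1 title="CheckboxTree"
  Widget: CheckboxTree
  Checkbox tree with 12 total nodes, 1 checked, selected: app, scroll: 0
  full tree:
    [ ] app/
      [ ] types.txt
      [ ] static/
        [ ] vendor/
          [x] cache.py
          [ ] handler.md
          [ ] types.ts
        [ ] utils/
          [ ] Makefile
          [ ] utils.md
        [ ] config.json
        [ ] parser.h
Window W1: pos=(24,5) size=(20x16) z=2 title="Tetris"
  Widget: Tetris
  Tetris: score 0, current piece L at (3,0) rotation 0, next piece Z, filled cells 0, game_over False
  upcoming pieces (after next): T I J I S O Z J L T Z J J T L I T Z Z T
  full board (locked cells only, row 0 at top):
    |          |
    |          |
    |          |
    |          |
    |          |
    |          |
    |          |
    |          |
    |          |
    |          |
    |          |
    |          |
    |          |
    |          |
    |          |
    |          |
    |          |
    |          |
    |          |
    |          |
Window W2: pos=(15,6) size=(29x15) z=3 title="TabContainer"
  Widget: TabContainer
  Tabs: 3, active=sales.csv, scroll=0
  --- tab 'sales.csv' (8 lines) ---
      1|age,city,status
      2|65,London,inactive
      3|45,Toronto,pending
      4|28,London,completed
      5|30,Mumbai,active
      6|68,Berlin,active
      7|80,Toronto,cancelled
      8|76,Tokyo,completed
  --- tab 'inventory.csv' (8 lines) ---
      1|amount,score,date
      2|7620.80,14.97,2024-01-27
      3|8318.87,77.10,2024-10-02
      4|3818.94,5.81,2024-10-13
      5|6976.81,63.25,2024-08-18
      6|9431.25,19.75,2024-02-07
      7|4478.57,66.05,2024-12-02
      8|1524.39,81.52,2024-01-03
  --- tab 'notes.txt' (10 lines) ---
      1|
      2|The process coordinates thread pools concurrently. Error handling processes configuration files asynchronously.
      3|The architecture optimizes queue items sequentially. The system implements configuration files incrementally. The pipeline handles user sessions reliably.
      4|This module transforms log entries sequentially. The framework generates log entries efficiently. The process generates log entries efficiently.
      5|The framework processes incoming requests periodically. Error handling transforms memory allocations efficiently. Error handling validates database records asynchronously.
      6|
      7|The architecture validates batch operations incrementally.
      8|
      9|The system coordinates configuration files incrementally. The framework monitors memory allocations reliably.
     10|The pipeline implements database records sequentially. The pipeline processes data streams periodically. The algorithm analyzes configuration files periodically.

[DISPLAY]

                                       
                      ┏━━━━━━━━━━━━━━━━
             ┏━━━━━━━━━━━━━━━━━━━━━━━━━
             ┃ TabContainer            
             ┠─────────────────────────
             ┃[sales.csv]│ inventory.cs
             ┃─────────────────────────
             ┃age,city,status          
             ┃65,London,inactive       
            ┏┃45,Toronto,pending       
            ┃┃28,London,completed      
            ┠┃30,Mumbai,active         
            ┃┃68,Berlin,active         
            ┃┃80,Toronto,cancelled     
            ┃┃76,Tokyo,completed       
            ┃┃                         


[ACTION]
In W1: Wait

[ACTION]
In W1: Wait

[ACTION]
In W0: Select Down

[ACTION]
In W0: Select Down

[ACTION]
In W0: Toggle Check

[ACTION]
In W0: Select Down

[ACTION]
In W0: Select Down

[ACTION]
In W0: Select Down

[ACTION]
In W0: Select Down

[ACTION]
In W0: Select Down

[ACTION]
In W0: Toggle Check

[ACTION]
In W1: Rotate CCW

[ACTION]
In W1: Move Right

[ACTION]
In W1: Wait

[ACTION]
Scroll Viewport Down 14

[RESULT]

             ┃65,London,inactive       
            ┏┃45,Toronto,pending       
            ┃┃28,London,completed      
            ┠┃30,Mumbai,active         
            ┃┃68,Berlin,active         
            ┃┃80,Toronto,cancelled     
            ┃┃76,Tokyo,completed       
            ┃┃                         
            ┃┗━━━━━━━━━━━━━━━━━━━━━━━━━
            ┃>    [ ] utils/       ┃   
            ┗━━━━━━━━━━━━━━━━━━━━━━┛   
                                       
                                       
                                       
                                       
                                       


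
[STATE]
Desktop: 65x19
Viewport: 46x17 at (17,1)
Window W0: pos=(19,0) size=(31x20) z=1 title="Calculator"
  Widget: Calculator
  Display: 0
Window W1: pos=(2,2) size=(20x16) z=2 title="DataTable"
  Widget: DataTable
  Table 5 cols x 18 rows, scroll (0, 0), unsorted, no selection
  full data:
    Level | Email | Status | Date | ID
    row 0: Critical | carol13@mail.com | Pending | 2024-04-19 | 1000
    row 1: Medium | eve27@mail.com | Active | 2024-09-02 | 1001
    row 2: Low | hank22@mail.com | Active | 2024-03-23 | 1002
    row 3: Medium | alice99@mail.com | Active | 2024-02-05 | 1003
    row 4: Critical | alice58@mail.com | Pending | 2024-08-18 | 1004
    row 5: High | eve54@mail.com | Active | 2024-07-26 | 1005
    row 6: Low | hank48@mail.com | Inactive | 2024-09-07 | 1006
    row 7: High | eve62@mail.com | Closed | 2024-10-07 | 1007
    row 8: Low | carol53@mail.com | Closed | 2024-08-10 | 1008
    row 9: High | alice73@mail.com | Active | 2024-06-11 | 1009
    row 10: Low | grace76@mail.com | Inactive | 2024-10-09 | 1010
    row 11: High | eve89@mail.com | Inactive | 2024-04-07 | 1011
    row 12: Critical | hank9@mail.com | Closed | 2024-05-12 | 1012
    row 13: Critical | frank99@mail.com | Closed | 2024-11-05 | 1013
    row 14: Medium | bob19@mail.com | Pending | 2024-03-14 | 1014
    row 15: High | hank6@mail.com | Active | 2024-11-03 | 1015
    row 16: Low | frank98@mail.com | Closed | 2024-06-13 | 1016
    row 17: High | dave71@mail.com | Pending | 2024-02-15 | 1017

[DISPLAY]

  ┃ Calculator                  ┃             
━━━━┓───────────────────────────┨             
    ┃                          0┃             
────┨──┬───┬───┬───┐            ┃             
    ┃7 │ 8 │ 9 │ ÷ │            ┃             
────┃──┼───┼───┼───┤            ┃             
13@m┃4 │ 5 │ 6 │ × │            ┃             
@mai┃──┼───┼───┼───┤            ┃             
2@ma┃1 │ 2 │ 3 │ - │            ┃             
99@m┃──┼───┼───┼───┤            ┃             
58@m┃0 │ . │ = │ + │            ┃             
@mai┃──┼───┼───┼───┤            ┃             
8@ma┃C │ MC│ MR│ M+│            ┃             
@mai┃──┴───┴───┴───┘            ┃             
53@m┃                           ┃             
73@m┃                           ┃             
━━━━┛                           ┃             


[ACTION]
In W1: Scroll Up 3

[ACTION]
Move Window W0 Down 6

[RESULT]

  ┠─────────────────────────────┨             
━━━━┓                          0┃             
    ┃──┬───┬───┬───┐            ┃             
────┨7 │ 8 │ 9 │ ÷ │            ┃             
    ┃──┼───┼───┼───┤            ┃             
────┃4 │ 5 │ 6 │ × │            ┃             
13@m┃──┼───┼───┼───┤            ┃             
@mai┃1 │ 2 │ 3 │ - │            ┃             
2@ma┃──┼───┼───┼───┤            ┃             
99@m┃0 │ . │ = │ + │            ┃             
58@m┃──┼───┼───┼───┤            ┃             
@mai┃C │ MC│ MR│ M+│            ┃             
8@ma┃──┴───┴───┴───┘            ┃             
@mai┃                           ┃             
53@m┃                           ┃             
73@m┃                           ┃             
━━━━┛                           ┃             


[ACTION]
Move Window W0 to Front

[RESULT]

  ┠─────────────────────────────┨             
━━┃                            0┃             
  ┃┌───┬───┬───┬───┐            ┃             
──┃│ 7 │ 8 │ 9 │ ÷ │            ┃             
  ┃├───┼───┼───┼───┤            ┃             
──┃│ 4 │ 5 │ 6 │ × │            ┃             
13┃├───┼───┼───┼───┤            ┃             
@m┃│ 1 │ 2 │ 3 │ - │            ┃             
2@┃├───┼───┼───┼───┤            ┃             
99┃│ 0 │ . │ = │ + │            ┃             
58┃├───┼───┼───┼───┤            ┃             
@m┃│ C │ MC│ MR│ M+│            ┃             
8@┃└───┴───┴───┴───┘            ┃             
@m┃                             ┃             
53┃                             ┃             
73┃                             ┃             
━━┃                             ┃             


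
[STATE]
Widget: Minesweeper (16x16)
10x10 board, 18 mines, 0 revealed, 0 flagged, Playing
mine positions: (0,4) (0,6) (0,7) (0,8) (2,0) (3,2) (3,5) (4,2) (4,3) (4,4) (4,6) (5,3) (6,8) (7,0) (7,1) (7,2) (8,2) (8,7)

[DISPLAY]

■■■■■■■■■■      
■■■■■■■■■■      
■■■■■■■■■■      
■■■■■■■■■■      
■■■■■■■■■■      
■■■■■■■■■■      
■■■■■■■■■■      
■■■■■■■■■■      
■■■■■■■■■■      
■■■■■■■■■■      
                
                
                
                
                
                


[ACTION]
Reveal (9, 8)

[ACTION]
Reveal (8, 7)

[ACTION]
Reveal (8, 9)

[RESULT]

■■■■✹■✹✹✹■      
■■■■■■■■■■      
✹■■■■■■■■■      
■■✹■■✹■■■■      
■■✹✹✹■✹■■■      
■■■✹■■■■■■      
■■■■■■■■✹■      
✹✹✹■■■■■■■      
■■✹■■■■✹■■      
■■■■■■■■1■      
                
                
                
                
                
                


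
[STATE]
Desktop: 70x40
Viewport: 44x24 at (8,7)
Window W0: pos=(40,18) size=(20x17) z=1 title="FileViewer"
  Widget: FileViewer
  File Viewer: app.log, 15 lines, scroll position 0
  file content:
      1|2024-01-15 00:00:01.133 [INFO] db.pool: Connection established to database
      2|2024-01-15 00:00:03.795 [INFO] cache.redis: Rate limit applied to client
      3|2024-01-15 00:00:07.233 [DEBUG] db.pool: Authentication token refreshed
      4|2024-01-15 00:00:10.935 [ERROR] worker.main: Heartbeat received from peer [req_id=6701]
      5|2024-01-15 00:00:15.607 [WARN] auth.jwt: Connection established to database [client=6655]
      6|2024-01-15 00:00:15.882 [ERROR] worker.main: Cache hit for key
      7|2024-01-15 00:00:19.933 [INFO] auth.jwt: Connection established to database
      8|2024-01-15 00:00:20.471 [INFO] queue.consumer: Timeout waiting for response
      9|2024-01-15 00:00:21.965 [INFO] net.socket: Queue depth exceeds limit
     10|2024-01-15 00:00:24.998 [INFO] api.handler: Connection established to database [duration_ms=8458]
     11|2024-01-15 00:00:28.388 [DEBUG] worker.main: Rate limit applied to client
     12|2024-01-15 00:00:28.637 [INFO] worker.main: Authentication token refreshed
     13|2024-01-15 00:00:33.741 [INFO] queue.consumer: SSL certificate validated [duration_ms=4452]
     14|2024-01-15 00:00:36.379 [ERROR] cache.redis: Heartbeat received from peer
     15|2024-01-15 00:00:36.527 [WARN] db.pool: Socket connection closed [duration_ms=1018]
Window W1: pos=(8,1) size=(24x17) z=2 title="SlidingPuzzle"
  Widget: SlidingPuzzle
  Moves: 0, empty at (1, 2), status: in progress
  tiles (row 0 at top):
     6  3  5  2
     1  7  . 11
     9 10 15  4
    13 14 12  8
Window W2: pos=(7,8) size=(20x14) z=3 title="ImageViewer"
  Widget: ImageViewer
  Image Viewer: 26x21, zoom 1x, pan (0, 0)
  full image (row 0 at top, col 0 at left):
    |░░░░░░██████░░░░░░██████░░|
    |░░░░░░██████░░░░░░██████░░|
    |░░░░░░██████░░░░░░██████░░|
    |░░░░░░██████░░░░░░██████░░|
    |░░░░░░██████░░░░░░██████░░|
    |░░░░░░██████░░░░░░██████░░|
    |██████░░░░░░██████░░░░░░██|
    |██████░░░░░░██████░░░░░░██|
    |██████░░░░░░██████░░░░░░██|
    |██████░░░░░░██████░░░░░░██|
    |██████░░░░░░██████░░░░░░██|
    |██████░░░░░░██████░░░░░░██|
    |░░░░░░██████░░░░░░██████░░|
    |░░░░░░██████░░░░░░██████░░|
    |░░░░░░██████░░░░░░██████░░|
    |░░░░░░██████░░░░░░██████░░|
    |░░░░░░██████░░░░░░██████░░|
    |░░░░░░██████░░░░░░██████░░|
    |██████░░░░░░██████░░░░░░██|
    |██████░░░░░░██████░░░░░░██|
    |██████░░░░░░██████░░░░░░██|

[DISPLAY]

┃│  1 │  7 │    │ 11 │ ┃                    
━━━━━━━━━━━━━━━━━━┓──┤ ┃                    
 ImageViewer      ┃4 │ ┃                    
──────────────────┨──┤ ┃                    
░░░░░░██████░░░░░░┃8 │ ┃                    
░░░░░░██████░░░░░░┃──┘ ┃                    
░░░░░░██████░░░░░░┃    ┃                    
░░░░░░██████░░░░░░┃    ┃                    
░░░░░░██████░░░░░░┃    ┃                    
░░░░░░██████░░░░░░┃    ┃                    
██████░░░░░░██████┃━━━━┛                    
██████░░░░░░██████┃             ┏━━━━━━━━━━━
██████░░░░░░██████┃             ┃ FileViewer
██████░░░░░░██████┃             ┠───────────
━━━━━━━━━━━━━━━━━━┛             ┃2024-01-15 
                                ┃2024-01-15 
                                ┃2024-01-15 
                                ┃2024-01-15 
                                ┃2024-01-15 
                                ┃2024-01-15 
                                ┃2024-01-15 
                                ┃2024-01-15 
                                ┃2024-01-15 
                                ┃2024-01-15 


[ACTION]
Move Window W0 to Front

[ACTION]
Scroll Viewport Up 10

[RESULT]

                                            
┏━━━━━━━━━━━━━━━━━━━━━━┓                    
┃ SlidingPuzzle        ┃                    
┠──────────────────────┨                    
┃┌────┬────┬────┬────┐ ┃                    
┃│  6 │  3 │  5 │  2 │ ┃                    
┃├────┼────┼────┼────┤ ┃                    
┃│  1 │  7 │    │ 11 │ ┃                    
━━━━━━━━━━━━━━━━━━┓──┤ ┃                    
 ImageViewer      ┃4 │ ┃                    
──────────────────┨──┤ ┃                    
░░░░░░██████░░░░░░┃8 │ ┃                    
░░░░░░██████░░░░░░┃──┘ ┃                    
░░░░░░██████░░░░░░┃    ┃                    
░░░░░░██████░░░░░░┃    ┃                    
░░░░░░██████░░░░░░┃    ┃                    
░░░░░░██████░░░░░░┃    ┃                    
██████░░░░░░██████┃━━━━┛                    
██████░░░░░░██████┃             ┏━━━━━━━━━━━
██████░░░░░░██████┃             ┃ FileViewer
██████░░░░░░██████┃             ┠───────────
━━━━━━━━━━━━━━━━━━┛             ┃2024-01-15 
                                ┃2024-01-15 
                                ┃2024-01-15 
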